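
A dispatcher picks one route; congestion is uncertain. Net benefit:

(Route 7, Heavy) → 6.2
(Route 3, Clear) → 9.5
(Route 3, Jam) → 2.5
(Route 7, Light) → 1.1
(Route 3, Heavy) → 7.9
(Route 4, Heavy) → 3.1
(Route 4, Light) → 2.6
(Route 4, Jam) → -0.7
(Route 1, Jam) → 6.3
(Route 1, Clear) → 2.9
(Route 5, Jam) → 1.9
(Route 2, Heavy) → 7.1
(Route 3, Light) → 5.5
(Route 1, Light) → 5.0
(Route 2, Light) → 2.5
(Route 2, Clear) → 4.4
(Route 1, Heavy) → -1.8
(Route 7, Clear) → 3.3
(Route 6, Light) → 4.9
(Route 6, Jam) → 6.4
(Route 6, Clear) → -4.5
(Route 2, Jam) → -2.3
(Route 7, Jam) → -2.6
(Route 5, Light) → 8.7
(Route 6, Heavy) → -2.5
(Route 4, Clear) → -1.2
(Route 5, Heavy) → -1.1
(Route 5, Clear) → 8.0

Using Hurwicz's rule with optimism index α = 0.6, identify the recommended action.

Route 3

Route 1: 0.6·6.3 + 0.4·(-1.8) = 3.06
Route 2: 0.6·7.1 + 0.4·(-2.3) = 3.34
Route 3: 0.6·9.5 + 0.4·2.5 = 6.7
Route 4: 0.6·3.1 + 0.4·(-1.2) = 1.38
Route 5: 0.6·8.7 + 0.4·(-1.1) = 4.78
Route 6: 0.6·6.4 + 0.4·(-4.5) = 2.04
Route 7: 0.6·6.2 + 0.4·(-2.6) = 2.68
Highest Hurwicz score = 6.7 → Route 3.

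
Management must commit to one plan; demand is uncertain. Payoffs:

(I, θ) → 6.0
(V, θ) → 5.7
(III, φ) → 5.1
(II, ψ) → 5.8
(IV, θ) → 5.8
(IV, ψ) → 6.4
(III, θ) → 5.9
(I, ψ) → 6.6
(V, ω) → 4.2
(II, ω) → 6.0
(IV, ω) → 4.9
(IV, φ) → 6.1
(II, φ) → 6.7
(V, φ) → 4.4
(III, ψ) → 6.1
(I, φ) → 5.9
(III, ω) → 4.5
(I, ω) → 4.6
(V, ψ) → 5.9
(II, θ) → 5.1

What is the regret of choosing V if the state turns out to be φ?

2.3

Best payoff under φ is 6.7.
Regret = 6.7 − 4.4 = 2.3.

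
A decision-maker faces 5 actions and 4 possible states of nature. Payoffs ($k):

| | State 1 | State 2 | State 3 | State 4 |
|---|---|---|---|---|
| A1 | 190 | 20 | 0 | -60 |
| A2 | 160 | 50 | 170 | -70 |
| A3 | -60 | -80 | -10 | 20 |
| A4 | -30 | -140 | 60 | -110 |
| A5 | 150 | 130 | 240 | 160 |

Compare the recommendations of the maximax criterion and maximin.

Row maxima: A1=190, A2=170, A3=20, A4=60, A5=240
Best best-case = 240 → A5.
Row minima: A1=-60, A2=-70, A3=-80, A4=-140, A5=130
Best worst-case = 130 → A5.

maximax → A5; maximin → A5 (agree)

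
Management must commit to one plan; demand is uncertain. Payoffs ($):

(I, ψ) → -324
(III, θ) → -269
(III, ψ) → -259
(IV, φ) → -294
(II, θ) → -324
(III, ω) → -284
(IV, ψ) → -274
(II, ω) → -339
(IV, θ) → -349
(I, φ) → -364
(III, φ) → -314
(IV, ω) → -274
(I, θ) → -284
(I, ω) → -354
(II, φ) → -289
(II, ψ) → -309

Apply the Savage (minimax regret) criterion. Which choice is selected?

Column bests: θ=-269, φ=-289, ψ=-259, ω=-274.
I regrets: 15, 75, 65, 80 → max 80
II regrets: 55, 0, 50, 65 → max 65
III regrets: 0, 25, 0, 10 → max 25
IV regrets: 80, 5, 15, 0 → max 80
Smallest max regret = 25 → III.

III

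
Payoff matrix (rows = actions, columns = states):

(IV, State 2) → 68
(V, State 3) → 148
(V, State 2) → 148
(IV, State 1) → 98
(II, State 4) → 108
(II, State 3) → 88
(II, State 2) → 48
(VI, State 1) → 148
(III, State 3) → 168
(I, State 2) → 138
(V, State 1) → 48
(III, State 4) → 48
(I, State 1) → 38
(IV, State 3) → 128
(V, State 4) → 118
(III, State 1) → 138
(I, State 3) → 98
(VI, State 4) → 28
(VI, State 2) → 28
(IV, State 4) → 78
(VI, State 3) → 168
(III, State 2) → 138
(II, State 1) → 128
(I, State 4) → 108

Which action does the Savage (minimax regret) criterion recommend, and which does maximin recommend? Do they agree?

Column bests: State 1=148, State 2=148, State 3=168, State 4=118.
I regrets: 110, 10, 70, 10 → max 110
II regrets: 20, 100, 80, 10 → max 100
III regrets: 10, 10, 0, 70 → max 70
IV regrets: 50, 80, 40, 40 → max 80
V regrets: 100, 0, 20, 0 → max 100
VI regrets: 0, 120, 0, 90 → max 120
Smallest max regret = 70 → III.
Row minima: I=38, II=48, III=48, IV=68, V=48, VI=28
Best worst-case = 68 → IV.

minimax regret → III; maximin → IV (disagree)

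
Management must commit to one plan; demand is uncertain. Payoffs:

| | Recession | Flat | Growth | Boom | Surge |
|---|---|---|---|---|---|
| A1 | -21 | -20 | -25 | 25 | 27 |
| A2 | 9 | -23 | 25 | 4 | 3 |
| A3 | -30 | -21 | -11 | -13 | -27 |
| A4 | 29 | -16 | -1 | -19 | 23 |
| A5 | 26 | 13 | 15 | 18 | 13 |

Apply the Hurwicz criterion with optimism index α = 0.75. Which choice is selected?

A1: 0.75·27 + 0.25·(-25) = 14
A2: 0.75·25 + 0.25·(-23) = 13
A3: 0.75·(-11) + 0.25·(-30) = -15.75
A4: 0.75·29 + 0.25·(-19) = 17
A5: 0.75·26 + 0.25·13 = 22.75
Highest Hurwicz score = 22.75 → A5.

A5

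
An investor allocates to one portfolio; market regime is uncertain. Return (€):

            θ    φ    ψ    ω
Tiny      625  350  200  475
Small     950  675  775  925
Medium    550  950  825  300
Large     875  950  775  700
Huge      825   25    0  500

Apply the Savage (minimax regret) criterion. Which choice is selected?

Column bests: θ=950, φ=950, ψ=825, ω=925.
Tiny regrets: 325, 600, 625, 450 → max 625
Small regrets: 0, 275, 50, 0 → max 275
Medium regrets: 400, 0, 0, 625 → max 625
Large regrets: 75, 0, 50, 225 → max 225
Huge regrets: 125, 925, 825, 425 → max 925
Smallest max regret = 225 → Large.

Large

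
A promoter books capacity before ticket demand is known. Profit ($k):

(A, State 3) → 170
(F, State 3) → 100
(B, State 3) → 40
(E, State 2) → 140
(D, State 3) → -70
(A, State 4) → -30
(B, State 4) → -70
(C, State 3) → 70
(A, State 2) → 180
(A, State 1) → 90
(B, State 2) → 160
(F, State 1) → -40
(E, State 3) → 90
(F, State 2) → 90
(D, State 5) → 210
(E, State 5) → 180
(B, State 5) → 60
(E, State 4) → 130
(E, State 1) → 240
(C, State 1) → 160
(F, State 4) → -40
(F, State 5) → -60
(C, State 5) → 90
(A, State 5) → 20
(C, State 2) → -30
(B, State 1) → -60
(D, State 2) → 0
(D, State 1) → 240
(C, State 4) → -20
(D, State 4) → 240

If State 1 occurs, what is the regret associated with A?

150

Best payoff under State 1 is 240.
Regret = 240 − 90 = 150.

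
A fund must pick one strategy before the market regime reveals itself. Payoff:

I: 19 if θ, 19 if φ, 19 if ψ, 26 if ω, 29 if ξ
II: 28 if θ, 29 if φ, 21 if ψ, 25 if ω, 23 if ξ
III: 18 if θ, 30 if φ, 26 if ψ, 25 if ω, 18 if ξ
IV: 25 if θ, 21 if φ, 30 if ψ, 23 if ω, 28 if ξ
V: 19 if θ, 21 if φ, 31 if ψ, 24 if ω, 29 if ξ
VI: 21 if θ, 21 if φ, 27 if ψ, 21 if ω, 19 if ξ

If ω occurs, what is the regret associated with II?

Best payoff under ω is 26.
Regret = 26 − 25 = 1.

1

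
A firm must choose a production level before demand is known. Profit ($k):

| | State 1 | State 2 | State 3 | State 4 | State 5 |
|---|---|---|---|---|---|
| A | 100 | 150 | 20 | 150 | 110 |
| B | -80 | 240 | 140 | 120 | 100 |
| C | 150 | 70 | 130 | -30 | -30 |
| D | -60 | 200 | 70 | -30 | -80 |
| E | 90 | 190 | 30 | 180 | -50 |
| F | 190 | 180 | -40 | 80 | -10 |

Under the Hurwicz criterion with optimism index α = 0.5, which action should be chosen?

A: 0.5·150 + 0.5·20 = 85
B: 0.5·240 + 0.5·(-80) = 80
C: 0.5·150 + 0.5·(-30) = 60
D: 0.5·200 + 0.5·(-80) = 60
E: 0.5·190 + 0.5·(-50) = 70
F: 0.5·190 + 0.5·(-40) = 75
Highest Hurwicz score = 85 → A.

A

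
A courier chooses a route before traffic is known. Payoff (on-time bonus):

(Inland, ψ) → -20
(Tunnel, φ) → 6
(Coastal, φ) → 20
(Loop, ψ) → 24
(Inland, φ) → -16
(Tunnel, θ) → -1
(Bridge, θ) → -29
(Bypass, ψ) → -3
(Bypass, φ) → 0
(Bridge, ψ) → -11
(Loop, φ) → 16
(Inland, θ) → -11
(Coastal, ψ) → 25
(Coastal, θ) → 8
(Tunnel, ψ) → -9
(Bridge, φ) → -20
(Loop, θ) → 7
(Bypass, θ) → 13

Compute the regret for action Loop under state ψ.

Best payoff under ψ is 25.
Regret = 25 − 24 = 1.

1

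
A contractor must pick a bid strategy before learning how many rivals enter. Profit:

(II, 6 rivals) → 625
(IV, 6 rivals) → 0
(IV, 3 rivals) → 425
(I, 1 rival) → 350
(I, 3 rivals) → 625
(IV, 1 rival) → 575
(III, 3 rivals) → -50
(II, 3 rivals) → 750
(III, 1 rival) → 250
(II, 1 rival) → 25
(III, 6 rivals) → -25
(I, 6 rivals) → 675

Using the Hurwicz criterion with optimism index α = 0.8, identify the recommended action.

I: 0.8·675 + 0.2·350 = 610
II: 0.8·750 + 0.2·25 = 605
III: 0.8·250 + 0.2·(-50) = 190
IV: 0.8·575 + 0.2·0 = 460
Highest Hurwicz score = 610 → I.

I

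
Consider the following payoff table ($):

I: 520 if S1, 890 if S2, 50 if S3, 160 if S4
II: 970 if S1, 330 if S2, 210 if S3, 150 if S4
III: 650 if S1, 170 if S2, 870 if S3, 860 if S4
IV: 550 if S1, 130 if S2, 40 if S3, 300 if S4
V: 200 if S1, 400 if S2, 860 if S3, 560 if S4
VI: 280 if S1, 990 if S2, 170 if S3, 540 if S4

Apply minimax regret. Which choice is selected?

VI

Column bests: S1=970, S2=990, S3=870, S4=860.
I regrets: 450, 100, 820, 700 → max 820
II regrets: 0, 660, 660, 710 → max 710
III regrets: 320, 820, 0, 0 → max 820
IV regrets: 420, 860, 830, 560 → max 860
V regrets: 770, 590, 10, 300 → max 770
VI regrets: 690, 0, 700, 320 → max 700
Smallest max regret = 700 → VI.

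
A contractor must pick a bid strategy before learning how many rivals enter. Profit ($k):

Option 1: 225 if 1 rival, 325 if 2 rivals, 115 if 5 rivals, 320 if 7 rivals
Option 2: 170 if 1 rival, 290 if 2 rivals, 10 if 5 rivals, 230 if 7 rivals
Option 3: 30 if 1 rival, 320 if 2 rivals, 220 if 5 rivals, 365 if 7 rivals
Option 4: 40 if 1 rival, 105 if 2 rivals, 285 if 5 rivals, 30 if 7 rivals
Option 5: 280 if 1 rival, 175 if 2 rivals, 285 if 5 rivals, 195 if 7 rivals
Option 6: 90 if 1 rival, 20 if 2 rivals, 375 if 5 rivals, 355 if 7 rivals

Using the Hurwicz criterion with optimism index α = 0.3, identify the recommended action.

Option 1: 0.3·325 + 0.7·115 = 178
Option 2: 0.3·290 + 0.7·10 = 94
Option 3: 0.3·365 + 0.7·30 = 130.5
Option 4: 0.3·285 + 0.7·30 = 106.5
Option 5: 0.3·285 + 0.7·175 = 208
Option 6: 0.3·375 + 0.7·20 = 126.5
Highest Hurwicz score = 208 → Option 5.

Option 5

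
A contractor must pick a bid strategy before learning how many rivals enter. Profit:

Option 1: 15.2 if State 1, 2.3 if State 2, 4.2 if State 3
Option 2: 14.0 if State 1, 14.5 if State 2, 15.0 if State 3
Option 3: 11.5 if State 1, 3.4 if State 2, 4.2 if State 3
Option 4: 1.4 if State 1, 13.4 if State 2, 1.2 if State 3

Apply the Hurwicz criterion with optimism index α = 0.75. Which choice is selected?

Option 2

Option 1: 0.75·15.2 + 0.25·2.3 = 11.975
Option 2: 0.75·15.0 + 0.25·14.0 = 14.75
Option 3: 0.75·11.5 + 0.25·3.4 = 9.475
Option 4: 0.75·13.4 + 0.25·1.2 = 10.35
Highest Hurwicz score = 14.75 → Option 2.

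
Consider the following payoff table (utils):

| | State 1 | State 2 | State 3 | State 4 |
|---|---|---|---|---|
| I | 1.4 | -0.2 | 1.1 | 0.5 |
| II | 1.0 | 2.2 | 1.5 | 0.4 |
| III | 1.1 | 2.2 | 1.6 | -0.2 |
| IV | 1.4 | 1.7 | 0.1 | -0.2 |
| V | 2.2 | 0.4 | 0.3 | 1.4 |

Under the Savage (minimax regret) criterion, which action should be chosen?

Column bests: State 1=2.2, State 2=2.2, State 3=1.6, State 4=1.4.
I regrets: 0.8, 2.4, 0.5, 0.9 → max 2.4
II regrets: 1.2, 0.0, 0.1, 1.0 → max 1.2
III regrets: 1.1, 0.0, 0.0, 1.6 → max 1.6
IV regrets: 0.8, 0.5, 1.5, 1.6 → max 1.6
V regrets: 0.0, 1.8, 1.3, 0.0 → max 1.8
Smallest max regret = 1.2 → II.

II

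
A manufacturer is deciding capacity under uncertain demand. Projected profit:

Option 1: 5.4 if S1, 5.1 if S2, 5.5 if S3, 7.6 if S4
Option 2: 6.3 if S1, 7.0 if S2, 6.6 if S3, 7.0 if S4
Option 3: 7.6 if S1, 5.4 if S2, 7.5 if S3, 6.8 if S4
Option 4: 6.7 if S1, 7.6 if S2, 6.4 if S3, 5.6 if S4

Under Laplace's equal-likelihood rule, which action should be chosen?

Option 3

Row averages: Option 1=5.9, Option 2=6.725, Option 3=6.825, Option 4=6.575
Highest average = 6.825 → Option 3.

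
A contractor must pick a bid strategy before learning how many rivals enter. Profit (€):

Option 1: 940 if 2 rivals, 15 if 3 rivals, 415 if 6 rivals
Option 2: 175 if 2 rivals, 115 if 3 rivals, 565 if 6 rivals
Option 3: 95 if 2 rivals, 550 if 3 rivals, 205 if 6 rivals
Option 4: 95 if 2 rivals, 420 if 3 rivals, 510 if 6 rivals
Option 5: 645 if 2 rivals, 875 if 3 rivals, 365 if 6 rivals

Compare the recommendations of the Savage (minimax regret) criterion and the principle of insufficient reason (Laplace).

minimax regret → Option 5; laplace → Option 5 (agree)

Column bests: 2 rivals=940, 3 rivals=875, 6 rivals=565.
Option 1 regrets: 0, 860, 150 → max 860
Option 2 regrets: 765, 760, 0 → max 765
Option 3 regrets: 845, 325, 360 → max 845
Option 4 regrets: 845, 455, 55 → max 845
Option 5 regrets: 295, 0, 200 → max 295
Smallest max regret = 295 → Option 5.
Row averages: Option 1=1370/3, Option 2=285, Option 3=850/3, Option 4=1025/3, Option 5=1885/3
Highest average = 1885/3 → Option 5.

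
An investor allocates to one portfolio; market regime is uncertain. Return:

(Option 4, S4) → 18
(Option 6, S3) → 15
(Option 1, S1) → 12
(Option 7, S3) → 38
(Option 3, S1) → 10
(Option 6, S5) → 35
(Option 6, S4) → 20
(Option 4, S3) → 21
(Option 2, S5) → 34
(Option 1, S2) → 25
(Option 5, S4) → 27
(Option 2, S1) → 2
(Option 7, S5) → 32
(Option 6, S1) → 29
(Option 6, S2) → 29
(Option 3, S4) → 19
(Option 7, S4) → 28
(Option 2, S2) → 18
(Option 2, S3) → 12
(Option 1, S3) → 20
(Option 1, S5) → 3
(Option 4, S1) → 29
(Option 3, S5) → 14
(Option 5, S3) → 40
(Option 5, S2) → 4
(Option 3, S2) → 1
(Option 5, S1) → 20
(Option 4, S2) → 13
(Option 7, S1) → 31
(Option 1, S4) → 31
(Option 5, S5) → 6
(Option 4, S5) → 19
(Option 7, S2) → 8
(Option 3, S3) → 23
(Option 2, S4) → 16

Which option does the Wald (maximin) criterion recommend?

Row minima: Option 1=3, Option 2=2, Option 3=1, Option 4=13, Option 5=4, Option 6=15, Option 7=8
Best worst-case = 15 → Option 6.

Option 6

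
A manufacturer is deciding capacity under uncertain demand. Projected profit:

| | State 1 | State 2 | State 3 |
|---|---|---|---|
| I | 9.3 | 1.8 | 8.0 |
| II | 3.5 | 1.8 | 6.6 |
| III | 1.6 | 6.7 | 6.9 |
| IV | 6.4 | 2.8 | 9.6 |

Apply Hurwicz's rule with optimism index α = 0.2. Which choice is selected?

I: 0.2·9.3 + 0.8·1.8 = 3.3
II: 0.2·6.6 + 0.8·1.8 = 2.76
III: 0.2·6.9 + 0.8·1.6 = 2.66
IV: 0.2·9.6 + 0.8·2.8 = 4.16
Highest Hurwicz score = 4.16 → IV.

IV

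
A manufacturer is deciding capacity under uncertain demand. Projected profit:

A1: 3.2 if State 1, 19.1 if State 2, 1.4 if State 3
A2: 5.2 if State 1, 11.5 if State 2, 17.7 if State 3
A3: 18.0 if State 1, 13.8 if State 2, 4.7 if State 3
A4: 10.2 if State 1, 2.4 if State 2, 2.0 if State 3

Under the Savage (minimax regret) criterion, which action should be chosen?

A2

Column bests: State 1=18.0, State 2=19.1, State 3=17.7.
A1 regrets: 14.8, 0.0, 16.3 → max 16.3
A2 regrets: 12.8, 7.6, 0.0 → max 12.8
A3 regrets: 0.0, 5.3, 13.0 → max 13.0
A4 regrets: 7.8, 16.7, 15.7 → max 16.7
Smallest max regret = 12.8 → A2.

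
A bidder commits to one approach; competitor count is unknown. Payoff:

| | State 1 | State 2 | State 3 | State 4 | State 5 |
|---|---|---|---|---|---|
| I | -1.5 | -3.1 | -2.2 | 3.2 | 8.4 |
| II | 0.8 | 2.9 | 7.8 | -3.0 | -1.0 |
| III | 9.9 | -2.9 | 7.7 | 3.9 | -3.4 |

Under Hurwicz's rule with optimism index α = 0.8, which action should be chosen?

I: 0.8·8.4 + 0.2·(-3.1) = 6.1
II: 0.8·7.8 + 0.2·(-3.0) = 5.64
III: 0.8·9.9 + 0.2·(-3.4) = 7.24
Highest Hurwicz score = 7.24 → III.

III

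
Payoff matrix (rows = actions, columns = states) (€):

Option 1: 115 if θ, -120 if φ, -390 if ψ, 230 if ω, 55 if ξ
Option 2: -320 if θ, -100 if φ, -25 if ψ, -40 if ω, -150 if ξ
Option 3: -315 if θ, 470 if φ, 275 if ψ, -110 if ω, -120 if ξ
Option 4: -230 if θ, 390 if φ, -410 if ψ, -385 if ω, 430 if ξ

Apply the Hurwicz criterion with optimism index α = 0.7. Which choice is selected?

Option 1: 0.7·230 + 0.3·(-390) = 44
Option 2: 0.7·(-25) + 0.3·(-320) = -113.5
Option 3: 0.7·470 + 0.3·(-315) = 234.5
Option 4: 0.7·430 + 0.3·(-410) = 178
Highest Hurwicz score = 234.5 → Option 3.

Option 3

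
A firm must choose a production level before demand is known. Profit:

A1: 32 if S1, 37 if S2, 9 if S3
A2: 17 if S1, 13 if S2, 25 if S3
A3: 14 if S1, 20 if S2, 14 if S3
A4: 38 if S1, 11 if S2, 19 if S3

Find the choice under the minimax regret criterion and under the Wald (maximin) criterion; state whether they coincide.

Column bests: S1=38, S2=37, S3=25.
A1 regrets: 6, 0, 16 → max 16
A2 regrets: 21, 24, 0 → max 24
A3 regrets: 24, 17, 11 → max 24
A4 regrets: 0, 26, 6 → max 26
Smallest max regret = 16 → A1.
Row minima: A1=9, A2=13, A3=14, A4=11
Best worst-case = 14 → A3.

minimax regret → A1; maximin → A3 (disagree)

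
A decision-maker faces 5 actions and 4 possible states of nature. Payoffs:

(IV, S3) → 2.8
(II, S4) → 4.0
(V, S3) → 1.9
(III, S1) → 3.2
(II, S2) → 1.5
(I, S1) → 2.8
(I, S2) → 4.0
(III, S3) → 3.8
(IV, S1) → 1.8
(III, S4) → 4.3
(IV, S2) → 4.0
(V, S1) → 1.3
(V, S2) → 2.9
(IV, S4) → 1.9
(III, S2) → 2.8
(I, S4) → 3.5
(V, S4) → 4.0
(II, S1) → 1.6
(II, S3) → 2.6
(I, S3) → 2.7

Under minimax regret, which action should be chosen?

I

Column bests: S1=3.2, S2=4.0, S3=3.8, S4=4.3.
I regrets: 0.4, 0.0, 1.1, 0.8 → max 1.1
II regrets: 1.6, 2.5, 1.2, 0.3 → max 2.5
III regrets: 0.0, 1.2, 0.0, 0.0 → max 1.2
IV regrets: 1.4, 0.0, 1.0, 2.4 → max 2.4
V regrets: 1.9, 1.1, 1.9, 0.3 → max 1.9
Smallest max regret = 1.1 → I.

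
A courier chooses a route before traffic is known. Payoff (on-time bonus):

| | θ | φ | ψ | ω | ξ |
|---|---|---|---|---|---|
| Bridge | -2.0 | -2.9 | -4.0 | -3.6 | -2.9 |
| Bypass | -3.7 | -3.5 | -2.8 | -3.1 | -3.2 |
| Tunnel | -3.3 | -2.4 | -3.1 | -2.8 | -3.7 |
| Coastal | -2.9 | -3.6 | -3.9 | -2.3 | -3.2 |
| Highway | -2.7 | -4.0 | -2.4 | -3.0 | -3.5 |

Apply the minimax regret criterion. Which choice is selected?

Column bests: θ=-2.0, φ=-2.4, ψ=-2.4, ω=-2.3, ξ=-2.9.
Bridge regrets: 0.0, 0.5, 1.6, 1.3, 0.0 → max 1.6
Bypass regrets: 1.7, 1.1, 0.4, 0.8, 0.3 → max 1.7
Tunnel regrets: 1.3, 0.0, 0.7, 0.5, 0.8 → max 1.3
Coastal regrets: 0.9, 1.2, 1.5, 0.0, 0.3 → max 1.5
Highway regrets: 0.7, 1.6, 0.0, 0.7, 0.6 → max 1.6
Smallest max regret = 1.3 → Tunnel.

Tunnel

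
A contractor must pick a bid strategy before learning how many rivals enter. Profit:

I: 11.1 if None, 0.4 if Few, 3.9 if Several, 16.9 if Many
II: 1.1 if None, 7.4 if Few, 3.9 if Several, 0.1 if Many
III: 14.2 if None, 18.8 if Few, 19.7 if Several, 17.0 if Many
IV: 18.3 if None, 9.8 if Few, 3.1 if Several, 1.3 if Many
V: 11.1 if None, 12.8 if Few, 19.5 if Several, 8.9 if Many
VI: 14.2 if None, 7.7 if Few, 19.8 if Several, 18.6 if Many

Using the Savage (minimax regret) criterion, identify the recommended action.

III

Column bests: None=18.3, Few=18.8, Several=19.8, Many=18.6.
I regrets: 7.2, 18.4, 15.9, 1.7 → max 18.4
II regrets: 17.2, 11.4, 15.9, 18.5 → max 18.5
III regrets: 4.1, 0.0, 0.1, 1.6 → max 4.1
IV regrets: 0.0, 9.0, 16.7, 17.3 → max 17.3
V regrets: 7.2, 6.0, 0.3, 9.7 → max 9.7
VI regrets: 4.1, 11.1, 0.0, 0.0 → max 11.1
Smallest max regret = 4.1 → III.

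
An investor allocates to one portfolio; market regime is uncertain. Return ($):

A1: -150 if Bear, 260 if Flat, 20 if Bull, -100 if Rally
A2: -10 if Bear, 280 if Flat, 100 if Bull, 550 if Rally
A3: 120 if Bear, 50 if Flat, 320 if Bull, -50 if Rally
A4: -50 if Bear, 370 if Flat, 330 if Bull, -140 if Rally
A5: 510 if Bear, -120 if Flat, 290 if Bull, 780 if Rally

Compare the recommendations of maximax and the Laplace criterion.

Row maxima: A1=260, A2=550, A3=320, A4=370, A5=780
Best best-case = 780 → A5.
Row averages: A1=7.5, A2=230, A3=110, A4=127.5, A5=365
Highest average = 365 → A5.

maximax → A5; laplace → A5 (agree)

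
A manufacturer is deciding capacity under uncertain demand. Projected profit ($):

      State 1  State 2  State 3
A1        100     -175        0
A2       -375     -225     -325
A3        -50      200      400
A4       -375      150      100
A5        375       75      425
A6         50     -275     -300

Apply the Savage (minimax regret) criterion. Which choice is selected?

Column bests: State 1=375, State 2=200, State 3=425.
A1 regrets: 275, 375, 425 → max 425
A2 regrets: 750, 425, 750 → max 750
A3 regrets: 425, 0, 25 → max 425
A4 regrets: 750, 50, 325 → max 750
A5 regrets: 0, 125, 0 → max 125
A6 regrets: 325, 475, 725 → max 725
Smallest max regret = 125 → A5.

A5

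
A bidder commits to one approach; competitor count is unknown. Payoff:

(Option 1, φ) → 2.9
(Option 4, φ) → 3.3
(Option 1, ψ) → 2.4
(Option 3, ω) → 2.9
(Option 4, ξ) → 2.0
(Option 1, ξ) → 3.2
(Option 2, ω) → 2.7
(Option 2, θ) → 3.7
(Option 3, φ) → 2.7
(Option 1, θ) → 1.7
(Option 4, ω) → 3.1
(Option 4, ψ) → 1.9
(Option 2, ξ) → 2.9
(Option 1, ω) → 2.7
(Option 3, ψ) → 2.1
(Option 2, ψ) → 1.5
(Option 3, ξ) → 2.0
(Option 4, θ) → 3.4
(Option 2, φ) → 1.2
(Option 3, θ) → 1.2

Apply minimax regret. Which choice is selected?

Option 4

Column bests: θ=3.7, φ=3.3, ψ=2.4, ω=3.1, ξ=3.2.
Option 1 regrets: 2.0, 0.4, 0.0, 0.4, 0.0 → max 2.0
Option 2 regrets: 0.0, 2.1, 0.9, 0.4, 0.3 → max 2.1
Option 3 regrets: 2.5, 0.6, 0.3, 0.2, 1.2 → max 2.5
Option 4 regrets: 0.3, 0.0, 0.5, 0.0, 1.2 → max 1.2
Smallest max regret = 1.2 → Option 4.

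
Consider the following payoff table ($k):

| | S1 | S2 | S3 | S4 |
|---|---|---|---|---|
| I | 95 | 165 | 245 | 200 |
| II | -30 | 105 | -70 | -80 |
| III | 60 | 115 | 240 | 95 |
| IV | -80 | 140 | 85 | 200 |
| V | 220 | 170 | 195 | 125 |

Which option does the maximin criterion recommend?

V

Row minima: I=95, II=-80, III=60, IV=-80, V=125
Best worst-case = 125 → V.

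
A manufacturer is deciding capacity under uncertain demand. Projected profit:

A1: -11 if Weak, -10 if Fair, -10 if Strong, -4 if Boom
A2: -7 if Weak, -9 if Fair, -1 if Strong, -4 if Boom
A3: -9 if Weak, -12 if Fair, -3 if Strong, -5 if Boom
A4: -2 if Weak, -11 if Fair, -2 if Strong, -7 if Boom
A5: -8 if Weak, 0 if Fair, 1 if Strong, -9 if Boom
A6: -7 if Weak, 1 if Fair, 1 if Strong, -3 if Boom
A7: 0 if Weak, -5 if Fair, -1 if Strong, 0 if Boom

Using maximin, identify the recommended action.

Row minima: A1=-11, A2=-9, A3=-12, A4=-11, A5=-9, A6=-7, A7=-5
Best worst-case = -5 → A7.

A7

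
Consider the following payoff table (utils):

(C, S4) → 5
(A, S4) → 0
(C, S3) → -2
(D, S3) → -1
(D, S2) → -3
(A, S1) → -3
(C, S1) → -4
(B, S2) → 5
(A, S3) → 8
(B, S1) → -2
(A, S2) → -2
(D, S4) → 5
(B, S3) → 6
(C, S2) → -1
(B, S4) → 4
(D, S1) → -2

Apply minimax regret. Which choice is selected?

B

Column bests: S1=-2, S2=5, S3=8, S4=5.
A regrets: 1, 7, 0, 5 → max 7
B regrets: 0, 0, 2, 1 → max 2
C regrets: 2, 6, 10, 0 → max 10
D regrets: 0, 8, 9, 0 → max 9
Smallest max regret = 2 → B.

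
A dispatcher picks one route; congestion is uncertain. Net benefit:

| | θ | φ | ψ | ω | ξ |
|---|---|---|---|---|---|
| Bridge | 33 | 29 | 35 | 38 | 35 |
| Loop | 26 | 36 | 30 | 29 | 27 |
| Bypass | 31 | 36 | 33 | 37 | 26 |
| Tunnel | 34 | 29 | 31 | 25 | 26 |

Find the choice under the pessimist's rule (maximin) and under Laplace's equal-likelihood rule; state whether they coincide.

maximin → Bridge; laplace → Bridge (agree)

Row minima: Bridge=29, Loop=26, Bypass=26, Tunnel=25
Best worst-case = 29 → Bridge.
Row averages: Bridge=34, Loop=29.6, Bypass=32.6, Tunnel=29
Highest average = 34 → Bridge.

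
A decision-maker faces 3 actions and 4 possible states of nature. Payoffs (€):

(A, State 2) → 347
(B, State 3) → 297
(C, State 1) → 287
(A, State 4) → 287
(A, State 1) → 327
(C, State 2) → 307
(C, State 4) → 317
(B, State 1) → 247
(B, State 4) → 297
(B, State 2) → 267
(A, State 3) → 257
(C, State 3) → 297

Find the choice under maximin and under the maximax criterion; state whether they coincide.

maximin → C; maximax → A (disagree)

Row minima: A=257, B=247, C=287
Best worst-case = 287 → C.
Row maxima: A=347, B=297, C=317
Best best-case = 347 → A.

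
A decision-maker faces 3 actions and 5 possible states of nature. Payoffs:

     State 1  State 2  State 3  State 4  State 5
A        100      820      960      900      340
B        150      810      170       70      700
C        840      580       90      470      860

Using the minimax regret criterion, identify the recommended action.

A

Column bests: State 1=840, State 2=820, State 3=960, State 4=900, State 5=860.
A regrets: 740, 0, 0, 0, 520 → max 740
B regrets: 690, 10, 790, 830, 160 → max 830
C regrets: 0, 240, 870, 430, 0 → max 870
Smallest max regret = 740 → A.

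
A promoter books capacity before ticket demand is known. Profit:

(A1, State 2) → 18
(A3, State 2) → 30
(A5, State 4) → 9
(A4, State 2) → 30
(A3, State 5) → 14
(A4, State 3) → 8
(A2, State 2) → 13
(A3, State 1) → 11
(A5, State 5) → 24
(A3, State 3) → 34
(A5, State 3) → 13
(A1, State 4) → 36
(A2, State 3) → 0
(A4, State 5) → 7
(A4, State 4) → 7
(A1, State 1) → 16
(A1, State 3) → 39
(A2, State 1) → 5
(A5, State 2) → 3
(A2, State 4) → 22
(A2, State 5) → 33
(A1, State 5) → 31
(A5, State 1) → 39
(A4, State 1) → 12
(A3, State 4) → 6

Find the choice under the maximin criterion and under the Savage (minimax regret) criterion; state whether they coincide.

maximin → A1; minimax regret → A1 (agree)

Row minima: A1=16, A2=0, A3=6, A4=7, A5=3
Best worst-case = 16 → A1.
Column bests: State 1=39, State 2=30, State 3=39, State 4=36, State 5=33.
A1 regrets: 23, 12, 0, 0, 2 → max 23
A2 regrets: 34, 17, 39, 14, 0 → max 39
A3 regrets: 28, 0, 5, 30, 19 → max 30
A4 regrets: 27, 0, 31, 29, 26 → max 31
A5 regrets: 0, 27, 26, 27, 9 → max 27
Smallest max regret = 23 → A1.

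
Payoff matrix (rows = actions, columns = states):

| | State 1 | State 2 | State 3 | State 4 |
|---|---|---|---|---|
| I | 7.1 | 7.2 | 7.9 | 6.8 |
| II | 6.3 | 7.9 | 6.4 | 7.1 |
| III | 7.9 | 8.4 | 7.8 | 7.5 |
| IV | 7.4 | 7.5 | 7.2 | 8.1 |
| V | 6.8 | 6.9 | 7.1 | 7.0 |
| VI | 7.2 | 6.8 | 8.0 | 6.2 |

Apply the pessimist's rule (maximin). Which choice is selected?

Row minima: I=6.8, II=6.3, III=7.5, IV=7.2, V=6.8, VI=6.2
Best worst-case = 7.5 → III.

III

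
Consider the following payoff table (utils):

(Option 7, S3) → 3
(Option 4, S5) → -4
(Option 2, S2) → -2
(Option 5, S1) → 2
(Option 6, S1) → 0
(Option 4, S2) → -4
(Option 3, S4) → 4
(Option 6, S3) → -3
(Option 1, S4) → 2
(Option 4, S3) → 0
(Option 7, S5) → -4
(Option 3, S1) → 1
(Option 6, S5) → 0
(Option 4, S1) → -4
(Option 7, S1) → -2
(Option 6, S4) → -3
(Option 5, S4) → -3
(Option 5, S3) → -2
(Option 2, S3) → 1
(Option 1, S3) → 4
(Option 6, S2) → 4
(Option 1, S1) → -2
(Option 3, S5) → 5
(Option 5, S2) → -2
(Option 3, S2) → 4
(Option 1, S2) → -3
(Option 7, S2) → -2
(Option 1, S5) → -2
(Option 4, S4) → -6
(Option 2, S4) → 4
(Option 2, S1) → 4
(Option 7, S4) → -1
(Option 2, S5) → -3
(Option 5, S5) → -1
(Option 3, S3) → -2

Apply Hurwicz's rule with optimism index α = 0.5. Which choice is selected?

Option 1: 0.5·4 + 0.5·(-3) = 0.5
Option 2: 0.5·4 + 0.5·(-3) = 0.5
Option 3: 0.5·5 + 0.5·(-2) = 1.5
Option 4: 0.5·0 + 0.5·(-6) = -3
Option 5: 0.5·2 + 0.5·(-3) = -0.5
Option 6: 0.5·4 + 0.5·(-3) = 0.5
Option 7: 0.5·3 + 0.5·(-4) = -0.5
Highest Hurwicz score = 1.5 → Option 3.

Option 3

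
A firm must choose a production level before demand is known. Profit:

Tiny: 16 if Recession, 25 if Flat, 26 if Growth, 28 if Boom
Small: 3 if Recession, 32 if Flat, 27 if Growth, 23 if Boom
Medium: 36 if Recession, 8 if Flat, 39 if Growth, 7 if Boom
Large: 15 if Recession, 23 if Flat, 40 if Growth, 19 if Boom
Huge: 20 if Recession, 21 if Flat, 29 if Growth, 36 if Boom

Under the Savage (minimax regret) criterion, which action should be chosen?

Huge

Column bests: Recession=36, Flat=32, Growth=40, Boom=36.
Tiny regrets: 20, 7, 14, 8 → max 20
Small regrets: 33, 0, 13, 13 → max 33
Medium regrets: 0, 24, 1, 29 → max 29
Large regrets: 21, 9, 0, 17 → max 21
Huge regrets: 16, 11, 11, 0 → max 16
Smallest max regret = 16 → Huge.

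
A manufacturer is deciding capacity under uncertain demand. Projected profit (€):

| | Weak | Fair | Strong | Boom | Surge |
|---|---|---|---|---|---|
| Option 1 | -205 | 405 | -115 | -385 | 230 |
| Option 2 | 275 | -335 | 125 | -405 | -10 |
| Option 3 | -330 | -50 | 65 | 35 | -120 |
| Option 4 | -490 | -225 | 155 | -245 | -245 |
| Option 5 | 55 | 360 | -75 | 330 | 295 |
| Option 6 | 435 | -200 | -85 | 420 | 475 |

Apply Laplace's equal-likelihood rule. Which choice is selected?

Option 6

Row averages: Option 1=-14, Option 2=-70, Option 3=-80, Option 4=-210, Option 5=193, Option 6=209
Highest average = 209 → Option 6.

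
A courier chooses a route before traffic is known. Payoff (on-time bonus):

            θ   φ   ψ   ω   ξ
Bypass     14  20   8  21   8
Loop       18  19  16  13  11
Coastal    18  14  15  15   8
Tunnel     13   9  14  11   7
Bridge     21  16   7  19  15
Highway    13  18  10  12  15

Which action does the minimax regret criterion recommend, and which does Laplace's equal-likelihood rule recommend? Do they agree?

Column bests: θ=21, φ=20, ψ=16, ω=21, ξ=15.
Bypass regrets: 7, 0, 8, 0, 7 → max 8
Loop regrets: 3, 1, 0, 8, 4 → max 8
Coastal regrets: 3, 6, 1, 6, 7 → max 7
Tunnel regrets: 8, 11, 2, 10, 8 → max 11
Bridge regrets: 0, 4, 9, 2, 0 → max 9
Highway regrets: 8, 2, 6, 9, 0 → max 9
Smallest max regret = 7 → Coastal.
Row averages: Bypass=14.2, Loop=15.4, Coastal=14, Tunnel=10.8, Bridge=15.6, Highway=13.6
Highest average = 15.6 → Bridge.

minimax regret → Coastal; laplace → Bridge (disagree)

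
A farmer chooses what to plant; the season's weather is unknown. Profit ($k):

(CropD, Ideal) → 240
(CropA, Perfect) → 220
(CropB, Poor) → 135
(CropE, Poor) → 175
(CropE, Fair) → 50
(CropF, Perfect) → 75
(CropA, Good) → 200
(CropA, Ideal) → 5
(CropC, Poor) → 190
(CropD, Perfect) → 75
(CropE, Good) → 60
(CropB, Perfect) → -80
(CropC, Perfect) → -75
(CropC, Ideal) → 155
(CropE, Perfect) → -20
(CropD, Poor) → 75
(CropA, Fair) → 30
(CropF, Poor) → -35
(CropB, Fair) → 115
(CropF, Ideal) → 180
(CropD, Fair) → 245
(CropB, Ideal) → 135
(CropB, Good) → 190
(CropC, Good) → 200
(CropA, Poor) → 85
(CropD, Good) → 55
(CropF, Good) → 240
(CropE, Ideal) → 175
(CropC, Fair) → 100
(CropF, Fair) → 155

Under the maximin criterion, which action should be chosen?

Row minima: CropC=-75, CropF=-35, CropD=55, CropB=-80, CropA=5, CropE=-20
Best worst-case = 55 → CropD.

CropD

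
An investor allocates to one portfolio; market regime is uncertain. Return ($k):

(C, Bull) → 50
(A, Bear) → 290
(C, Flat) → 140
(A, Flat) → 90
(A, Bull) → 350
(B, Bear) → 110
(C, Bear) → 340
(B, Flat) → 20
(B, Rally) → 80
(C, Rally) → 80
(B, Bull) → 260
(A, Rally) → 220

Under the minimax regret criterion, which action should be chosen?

A

Column bests: Bear=340, Flat=140, Bull=350, Rally=220.
A regrets: 50, 50, 0, 0 → max 50
B regrets: 230, 120, 90, 140 → max 230
C regrets: 0, 0, 300, 140 → max 300
Smallest max regret = 50 → A.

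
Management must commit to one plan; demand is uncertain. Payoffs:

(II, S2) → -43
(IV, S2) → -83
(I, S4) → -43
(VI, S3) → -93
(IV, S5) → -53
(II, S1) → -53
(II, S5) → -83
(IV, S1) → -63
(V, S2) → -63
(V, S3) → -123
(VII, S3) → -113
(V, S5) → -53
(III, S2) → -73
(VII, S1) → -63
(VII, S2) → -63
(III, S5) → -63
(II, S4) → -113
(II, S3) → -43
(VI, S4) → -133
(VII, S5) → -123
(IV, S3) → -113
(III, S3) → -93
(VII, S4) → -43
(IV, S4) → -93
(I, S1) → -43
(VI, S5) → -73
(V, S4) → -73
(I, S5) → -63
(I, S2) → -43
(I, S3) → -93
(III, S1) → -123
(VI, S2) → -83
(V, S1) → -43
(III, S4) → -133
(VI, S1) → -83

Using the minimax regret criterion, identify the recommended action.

Column bests: S1=-43, S2=-43, S3=-43, S4=-43, S5=-53.
I regrets: 0, 0, 50, 0, 10 → max 50
II regrets: 10, 0, 0, 70, 30 → max 70
III regrets: 80, 30, 50, 90, 10 → max 90
IV regrets: 20, 40, 70, 50, 0 → max 70
V regrets: 0, 20, 80, 30, 0 → max 80
VI regrets: 40, 40, 50, 90, 20 → max 90
VII regrets: 20, 20, 70, 0, 70 → max 70
Smallest max regret = 50 → I.

I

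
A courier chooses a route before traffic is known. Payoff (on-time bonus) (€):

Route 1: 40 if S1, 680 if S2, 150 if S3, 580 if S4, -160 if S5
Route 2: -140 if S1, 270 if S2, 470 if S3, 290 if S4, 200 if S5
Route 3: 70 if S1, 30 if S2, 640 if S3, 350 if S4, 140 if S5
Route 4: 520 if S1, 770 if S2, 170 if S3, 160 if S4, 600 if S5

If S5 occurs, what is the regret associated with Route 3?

460

Best payoff under S5 is 600.
Regret = 600 − 140 = 460.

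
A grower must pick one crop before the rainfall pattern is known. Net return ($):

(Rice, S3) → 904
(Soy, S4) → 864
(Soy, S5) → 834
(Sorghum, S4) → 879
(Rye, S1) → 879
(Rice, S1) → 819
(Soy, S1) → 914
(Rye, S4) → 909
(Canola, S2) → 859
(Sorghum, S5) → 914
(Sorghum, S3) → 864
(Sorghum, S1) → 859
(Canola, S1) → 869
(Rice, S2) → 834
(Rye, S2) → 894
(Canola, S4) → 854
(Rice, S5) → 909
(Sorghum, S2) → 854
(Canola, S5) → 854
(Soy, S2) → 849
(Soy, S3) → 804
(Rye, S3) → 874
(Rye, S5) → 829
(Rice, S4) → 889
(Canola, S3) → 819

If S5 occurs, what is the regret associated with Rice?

5

Best payoff under S5 is 914.
Regret = 914 − 909 = 5.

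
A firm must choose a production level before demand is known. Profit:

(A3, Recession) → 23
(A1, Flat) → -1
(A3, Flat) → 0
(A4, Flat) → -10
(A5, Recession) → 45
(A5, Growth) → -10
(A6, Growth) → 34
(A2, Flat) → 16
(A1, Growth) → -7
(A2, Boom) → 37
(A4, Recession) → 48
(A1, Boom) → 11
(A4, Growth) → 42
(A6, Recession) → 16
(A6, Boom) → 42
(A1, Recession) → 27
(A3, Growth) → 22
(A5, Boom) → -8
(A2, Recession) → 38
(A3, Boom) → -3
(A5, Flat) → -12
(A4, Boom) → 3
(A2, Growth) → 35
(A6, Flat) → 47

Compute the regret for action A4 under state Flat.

57

Best payoff under Flat is 47.
Regret = 47 − (-10) = 57.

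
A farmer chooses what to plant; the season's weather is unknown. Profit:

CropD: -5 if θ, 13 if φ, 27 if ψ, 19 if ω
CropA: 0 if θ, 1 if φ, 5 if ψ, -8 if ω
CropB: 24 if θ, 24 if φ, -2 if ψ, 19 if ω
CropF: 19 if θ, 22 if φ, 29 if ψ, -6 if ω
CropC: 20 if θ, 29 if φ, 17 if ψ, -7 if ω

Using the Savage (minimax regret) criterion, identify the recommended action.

Column bests: θ=24, φ=29, ψ=29, ω=19.
CropD regrets: 29, 16, 2, 0 → max 29
CropA regrets: 24, 28, 24, 27 → max 28
CropB regrets: 0, 5, 31, 0 → max 31
CropF regrets: 5, 7, 0, 25 → max 25
CropC regrets: 4, 0, 12, 26 → max 26
Smallest max regret = 25 → CropF.

CropF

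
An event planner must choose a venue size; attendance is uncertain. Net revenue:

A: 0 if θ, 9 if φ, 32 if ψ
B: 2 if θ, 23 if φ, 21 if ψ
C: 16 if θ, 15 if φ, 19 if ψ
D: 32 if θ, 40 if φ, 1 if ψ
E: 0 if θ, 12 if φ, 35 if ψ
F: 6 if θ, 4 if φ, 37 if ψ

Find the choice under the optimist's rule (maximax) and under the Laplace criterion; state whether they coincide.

Row maxima: A=32, B=23, C=19, D=40, E=35, F=37
Best best-case = 40 → D.
Row averages: A=41/3, B=46/3, C=50/3, D=73/3, E=47/3, F=47/3
Highest average = 73/3 → D.

maximax → D; laplace → D (agree)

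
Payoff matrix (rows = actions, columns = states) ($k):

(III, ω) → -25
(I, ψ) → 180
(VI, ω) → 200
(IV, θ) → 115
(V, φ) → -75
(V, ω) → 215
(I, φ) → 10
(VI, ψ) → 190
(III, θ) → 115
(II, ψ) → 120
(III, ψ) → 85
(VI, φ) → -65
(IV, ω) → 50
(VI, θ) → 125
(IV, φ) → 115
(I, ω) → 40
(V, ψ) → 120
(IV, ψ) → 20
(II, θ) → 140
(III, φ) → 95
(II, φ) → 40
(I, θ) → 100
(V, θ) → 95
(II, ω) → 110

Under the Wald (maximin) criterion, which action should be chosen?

Row minima: I=10, II=40, III=-25, IV=20, V=-75, VI=-65
Best worst-case = 40 → II.

II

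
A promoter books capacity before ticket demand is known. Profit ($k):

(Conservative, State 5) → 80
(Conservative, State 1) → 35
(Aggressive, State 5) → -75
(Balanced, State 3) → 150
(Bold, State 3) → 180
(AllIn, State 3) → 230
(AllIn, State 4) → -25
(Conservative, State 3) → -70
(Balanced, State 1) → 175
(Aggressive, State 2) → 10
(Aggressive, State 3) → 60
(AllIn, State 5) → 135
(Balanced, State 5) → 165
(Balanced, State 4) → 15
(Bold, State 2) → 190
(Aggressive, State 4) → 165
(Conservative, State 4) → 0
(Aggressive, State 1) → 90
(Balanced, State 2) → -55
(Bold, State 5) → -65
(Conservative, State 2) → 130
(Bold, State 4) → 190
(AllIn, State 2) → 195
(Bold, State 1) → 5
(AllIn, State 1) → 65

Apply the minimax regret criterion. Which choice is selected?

AllIn

Column bests: State 1=175, State 2=195, State 3=230, State 4=190, State 5=165.
Conservative regrets: 140, 65, 300, 190, 85 → max 300
Balanced regrets: 0, 250, 80, 175, 0 → max 250
Aggressive regrets: 85, 185, 170, 25, 240 → max 240
Bold regrets: 170, 5, 50, 0, 230 → max 230
AllIn regrets: 110, 0, 0, 215, 30 → max 215
Smallest max regret = 215 → AllIn.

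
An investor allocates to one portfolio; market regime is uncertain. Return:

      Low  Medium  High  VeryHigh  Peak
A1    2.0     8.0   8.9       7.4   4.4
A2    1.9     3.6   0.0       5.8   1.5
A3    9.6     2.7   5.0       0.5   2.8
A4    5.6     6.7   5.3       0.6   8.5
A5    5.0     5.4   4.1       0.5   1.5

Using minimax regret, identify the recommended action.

A4

Column bests: Low=9.6, Medium=8.0, High=8.9, VeryHigh=7.4, Peak=8.5.
A1 regrets: 7.6, 0.0, 0.0, 0.0, 4.1 → max 7.6
A2 regrets: 7.7, 4.4, 8.9, 1.6, 7.0 → max 8.9
A3 regrets: 0.0, 5.3, 3.9, 6.9, 5.7 → max 6.9
A4 regrets: 4.0, 1.3, 3.6, 6.8, 0.0 → max 6.8
A5 regrets: 4.6, 2.6, 4.8, 6.9, 7.0 → max 7.0
Smallest max regret = 6.8 → A4.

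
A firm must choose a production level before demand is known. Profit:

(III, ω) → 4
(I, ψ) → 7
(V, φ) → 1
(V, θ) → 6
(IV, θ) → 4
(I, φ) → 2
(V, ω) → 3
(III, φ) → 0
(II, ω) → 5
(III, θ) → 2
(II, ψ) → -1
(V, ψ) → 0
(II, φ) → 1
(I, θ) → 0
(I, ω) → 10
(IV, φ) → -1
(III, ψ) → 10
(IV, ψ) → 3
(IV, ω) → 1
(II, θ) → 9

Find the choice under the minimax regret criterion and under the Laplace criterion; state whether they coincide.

minimax regret → III; laplace → I (disagree)

Column bests: θ=9, φ=2, ψ=10, ω=10.
I regrets: 9, 0, 3, 0 → max 9
II regrets: 0, 1, 11, 5 → max 11
III regrets: 7, 2, 0, 6 → max 7
IV regrets: 5, 3, 7, 9 → max 9
V regrets: 3, 1, 10, 7 → max 10
Smallest max regret = 7 → III.
Row averages: I=4.75, II=3.5, III=4, IV=1.75, V=2.5
Highest average = 4.75 → I.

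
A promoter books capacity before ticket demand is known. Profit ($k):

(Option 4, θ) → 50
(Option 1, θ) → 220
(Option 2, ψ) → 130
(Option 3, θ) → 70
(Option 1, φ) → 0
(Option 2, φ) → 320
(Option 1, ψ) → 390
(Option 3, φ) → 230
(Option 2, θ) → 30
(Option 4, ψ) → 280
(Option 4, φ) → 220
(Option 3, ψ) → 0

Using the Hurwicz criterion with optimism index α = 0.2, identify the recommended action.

Option 1: 0.2·390 + 0.8·0 = 78
Option 2: 0.2·320 + 0.8·30 = 88
Option 3: 0.2·230 + 0.8·0 = 46
Option 4: 0.2·280 + 0.8·50 = 96
Highest Hurwicz score = 96 → Option 4.

Option 4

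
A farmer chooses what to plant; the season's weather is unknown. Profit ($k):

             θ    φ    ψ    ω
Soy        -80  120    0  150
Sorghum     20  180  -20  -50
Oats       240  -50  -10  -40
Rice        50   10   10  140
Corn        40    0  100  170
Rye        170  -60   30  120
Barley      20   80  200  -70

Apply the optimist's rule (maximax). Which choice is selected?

Row maxima: Soy=150, Sorghum=180, Oats=240, Rice=140, Corn=170, Rye=170, Barley=200
Best best-case = 240 → Oats.

Oats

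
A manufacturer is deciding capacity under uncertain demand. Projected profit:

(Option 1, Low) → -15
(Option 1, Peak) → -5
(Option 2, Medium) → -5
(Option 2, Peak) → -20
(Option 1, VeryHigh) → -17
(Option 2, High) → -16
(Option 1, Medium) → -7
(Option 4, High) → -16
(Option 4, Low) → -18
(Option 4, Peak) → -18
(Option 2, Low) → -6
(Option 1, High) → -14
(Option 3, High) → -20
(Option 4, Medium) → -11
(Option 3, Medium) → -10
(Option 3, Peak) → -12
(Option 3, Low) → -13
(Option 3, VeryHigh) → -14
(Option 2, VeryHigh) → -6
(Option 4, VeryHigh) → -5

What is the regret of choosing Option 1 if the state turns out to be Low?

9

Best payoff under Low is -6.
Regret = -6 − (-15) = 9.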